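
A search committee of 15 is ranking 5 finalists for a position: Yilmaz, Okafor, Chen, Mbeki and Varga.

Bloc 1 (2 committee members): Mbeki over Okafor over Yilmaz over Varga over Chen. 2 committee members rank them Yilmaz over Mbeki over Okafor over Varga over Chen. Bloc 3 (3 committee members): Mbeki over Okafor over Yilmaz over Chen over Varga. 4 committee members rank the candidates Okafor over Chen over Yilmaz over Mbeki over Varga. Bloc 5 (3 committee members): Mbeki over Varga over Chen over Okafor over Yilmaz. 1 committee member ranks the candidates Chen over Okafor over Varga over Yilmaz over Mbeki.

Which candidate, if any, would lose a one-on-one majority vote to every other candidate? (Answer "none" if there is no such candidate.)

Varga

Pairwise majorities:
Yilmaz vs Okafor: Okafor, 13–2.
Yilmaz vs Chen: Chen wins 8–7.
Yilmaz vs Mbeki: 2+4+1 = 7 for Yilmaz, 8 for Mbeki — Mbeki by 8–7.
Yilmaz vs Varga: Yilmaz is ranked higher on 2+2+3+4 = 11 ballots, Varga on 4. Yilmaz wins 11–4.
Okafor–Chen: Okafor 11–4.
Okafor vs Mbeki: Okafor preferred on 4+1 = 5 ballots; Mbeki wins 10–5.
Okafor vs Varga: Okafor, 12–3.
Chen vs Mbeki: 5 to 10, Mbeki.
Chen vs Varga: Chen wins 8–7.
Mbeki vs Varga: Mbeki is ranked higher on 2+2+3+4+3 = 14 ballots, Varga on 1. Mbeki wins 14–1.
Varga loses to every other candidate — it is the Condorcet loser.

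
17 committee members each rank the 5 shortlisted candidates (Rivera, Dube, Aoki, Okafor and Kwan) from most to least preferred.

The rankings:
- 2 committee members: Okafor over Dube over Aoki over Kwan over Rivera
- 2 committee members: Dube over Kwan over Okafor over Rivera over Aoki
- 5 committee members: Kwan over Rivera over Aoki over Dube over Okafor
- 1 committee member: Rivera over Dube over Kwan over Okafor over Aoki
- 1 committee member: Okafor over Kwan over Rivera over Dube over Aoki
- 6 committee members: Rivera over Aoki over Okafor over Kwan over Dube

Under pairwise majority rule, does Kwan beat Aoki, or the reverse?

Ballots ranking Kwan above Aoki: 2 + 5 + 1 + 1 = 9.
Ballots ranking Aoki above Kwan: 17 − 9 = 8.
Kwan wins the head-to-head 9–8.

Kwan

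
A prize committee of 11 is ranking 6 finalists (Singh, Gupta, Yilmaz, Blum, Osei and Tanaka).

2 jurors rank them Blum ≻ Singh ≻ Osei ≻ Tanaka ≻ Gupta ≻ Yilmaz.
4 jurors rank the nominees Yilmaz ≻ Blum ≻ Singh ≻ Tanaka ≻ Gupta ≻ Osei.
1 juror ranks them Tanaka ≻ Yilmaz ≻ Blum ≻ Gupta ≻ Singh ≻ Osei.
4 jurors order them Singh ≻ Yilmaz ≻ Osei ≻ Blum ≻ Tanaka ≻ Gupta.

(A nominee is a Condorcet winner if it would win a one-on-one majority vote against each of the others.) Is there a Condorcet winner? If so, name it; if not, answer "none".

Head-to-head results (11 jurors):
Singh vs Gupta: 10 to 1, Singh.
Singh vs Yilmaz: 6 to 5, Singh.
Singh vs Blum: 4 to 7, Blum.
Singh vs Osei: 2+4+1+4 = 11 for Singh, 0 for Osei — Singh by 11–0.
Singh vs Tanaka: Singh preferred on 2+4+4 = 10 ballots; Singh wins 10–1.
Gupta vs Yilmaz: 2 for Gupta, 9 for Yilmaz — Yilmaz by 9–2.
Gupta vs Blum: 0 for Gupta, 11 for Blum — Blum by 11–0.
Gupta vs Osei: Gupta preferred on 4+1 = 5 ballots; Osei wins 6–5.
Gupta vs Tanaka: Gupta preferred on 0 ballots; Tanaka wins 11–0.
Yilmaz vs Blum: 4+1+4 = 9 for Yilmaz, 2 for Blum — Yilmaz by 9–2.
Yilmaz vs Osei: Yilmaz preferred on 4+1+4 = 9 ballots; Yilmaz wins 9–2.
Yilmaz vs Tanaka: 8 to 3, Yilmaz.
Blum vs Osei: Blum is ranked higher on 2+4+1 = 7 ballots, Osei on 4. Blum wins 7–4.
Blum vs Tanaka: 10 to 1, Blum.
Osei vs Tanaka: 6 to 5, Osei.
Each nominee drops at least one matchup (Singh loses to Blum; Gupta loses to Singh; Yilmaz loses to Singh; Blum loses to Yilmaz; Osei loses to Singh; Tanaka loses to Singh); the cycle Singh beats Yilmaz beats Blum beats Singh rules out a Condorcet winner.

none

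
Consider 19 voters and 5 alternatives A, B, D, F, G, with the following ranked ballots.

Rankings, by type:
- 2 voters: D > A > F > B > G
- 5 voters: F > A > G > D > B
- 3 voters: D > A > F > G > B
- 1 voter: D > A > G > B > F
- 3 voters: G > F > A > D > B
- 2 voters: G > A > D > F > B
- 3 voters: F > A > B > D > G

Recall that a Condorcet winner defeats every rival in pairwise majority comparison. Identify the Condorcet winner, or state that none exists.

Pairwise majorities:
A vs B: A, 19–0.
A–D: A 13–6.
A vs F: F, 11–8.
A–G: A 14–5.
B vs D: D, 16–3.
B vs F: F, 18–1.
B vs G: G wins 14–5.
D vs F: F, 11–8.
D vs G: G, 10–9.
F vs G: F wins 13–6.
Only F has no losses; F is the Condorcet winner.

F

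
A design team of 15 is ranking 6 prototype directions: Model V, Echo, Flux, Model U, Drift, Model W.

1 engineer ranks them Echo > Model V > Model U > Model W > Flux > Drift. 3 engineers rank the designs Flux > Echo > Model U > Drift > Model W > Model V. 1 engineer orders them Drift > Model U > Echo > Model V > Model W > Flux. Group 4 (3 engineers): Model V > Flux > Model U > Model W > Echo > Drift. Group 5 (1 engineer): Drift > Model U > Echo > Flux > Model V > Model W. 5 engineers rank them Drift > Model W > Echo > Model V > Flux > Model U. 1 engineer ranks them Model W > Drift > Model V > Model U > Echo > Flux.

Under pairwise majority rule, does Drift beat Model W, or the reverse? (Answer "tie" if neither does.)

Ballots ranking Drift above Model W: 3 + 1 + 1 + 5 = 10.
Ballots ranking Model W above Drift: 15 − 10 = 5.
Drift wins the head-to-head 10–5.

Drift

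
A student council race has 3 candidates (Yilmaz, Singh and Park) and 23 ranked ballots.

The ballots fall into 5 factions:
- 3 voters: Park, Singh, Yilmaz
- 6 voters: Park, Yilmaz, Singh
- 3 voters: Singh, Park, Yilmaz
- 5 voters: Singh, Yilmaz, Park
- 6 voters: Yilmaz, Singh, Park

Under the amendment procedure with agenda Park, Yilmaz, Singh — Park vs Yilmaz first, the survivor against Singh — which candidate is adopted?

Singh

Round 1: Park vs Yilmaz — 12–11, Park advances.
Round 2: Park vs Singh — 9–14, Singh advances.
The agenda winner is Singh.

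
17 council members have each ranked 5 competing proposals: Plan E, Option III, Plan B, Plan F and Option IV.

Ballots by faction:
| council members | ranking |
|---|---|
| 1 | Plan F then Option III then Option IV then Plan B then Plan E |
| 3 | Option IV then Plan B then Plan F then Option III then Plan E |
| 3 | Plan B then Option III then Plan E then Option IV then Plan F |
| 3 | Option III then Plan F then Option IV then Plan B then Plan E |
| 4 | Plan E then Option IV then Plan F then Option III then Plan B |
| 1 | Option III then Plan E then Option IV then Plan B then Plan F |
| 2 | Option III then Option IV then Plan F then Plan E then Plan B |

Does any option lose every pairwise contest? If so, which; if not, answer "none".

Pairwise majorities:
Plan E vs Option III: Option III wins 13–4.
Plan E–Plan B: Plan B 10–7.
Plan E vs Plan F: 8 to 9, Plan F.
Plan E vs Option IV: 3+4+1 = 8 for Plan E, 9 for Option IV — Option IV by 9–8.
Option III vs Plan B: Option III wins 11–6.
Option III vs Plan F: Option III wins 9–8.
Option III vs Option IV: 1+3+3+1+2 = 10 for Option III, 7 for Option IV — Option III by 10–7.
Plan B vs Plan F: 3+3+1 = 7 for Plan B, 10 for Plan F — Plan F by 10–7.
Plan B vs Option IV: 3 for Plan B, 14 for Option IV — Option IV by 14–3.
Plan F vs Option IV: Option IV wins 13–4.
Only Plan E has no wins; Plan E is the Condorcet loser.

Plan E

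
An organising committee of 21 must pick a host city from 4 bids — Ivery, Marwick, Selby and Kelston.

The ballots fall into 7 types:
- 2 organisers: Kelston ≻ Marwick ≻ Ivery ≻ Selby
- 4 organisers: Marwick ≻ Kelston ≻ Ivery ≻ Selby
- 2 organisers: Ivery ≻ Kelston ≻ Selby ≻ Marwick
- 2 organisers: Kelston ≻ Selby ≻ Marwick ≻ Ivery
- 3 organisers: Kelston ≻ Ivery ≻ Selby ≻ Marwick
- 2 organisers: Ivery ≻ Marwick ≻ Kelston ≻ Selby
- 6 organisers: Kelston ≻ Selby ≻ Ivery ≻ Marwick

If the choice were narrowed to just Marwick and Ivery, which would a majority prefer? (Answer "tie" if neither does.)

Ivery

Ballots ranking Marwick above Ivery: 2 + 4 + 2 = 8.
Ballots ranking Ivery above Marwick: 21 − 8 = 13.
Ivery wins the head-to-head 13–8.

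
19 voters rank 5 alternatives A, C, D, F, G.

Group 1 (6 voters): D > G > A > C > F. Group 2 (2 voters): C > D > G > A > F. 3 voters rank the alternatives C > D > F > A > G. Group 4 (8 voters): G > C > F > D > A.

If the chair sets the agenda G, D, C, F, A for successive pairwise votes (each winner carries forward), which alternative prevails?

C

Round 1: G vs D — 8–11, D advances.
Round 2: D vs C — 6–13, C advances.
Round 3: C vs F — 19–0, C advances.
Round 4: C vs A — 13–6, C advances.
C survives the agenda.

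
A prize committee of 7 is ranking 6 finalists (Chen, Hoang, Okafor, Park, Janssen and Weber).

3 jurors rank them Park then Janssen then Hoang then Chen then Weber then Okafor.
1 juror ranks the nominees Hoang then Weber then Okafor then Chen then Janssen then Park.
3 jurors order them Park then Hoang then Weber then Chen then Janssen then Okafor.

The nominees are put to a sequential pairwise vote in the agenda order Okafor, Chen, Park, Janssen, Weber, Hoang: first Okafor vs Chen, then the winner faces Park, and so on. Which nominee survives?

Park

Round 1: Okafor vs Chen — 1–6, Chen advances.
Round 2: Chen vs Park — 1–6, Park advances.
Round 3: Park vs Janssen — 6–1, Park advances.
Round 4: Park vs Weber — 6–1, Park advances.
Round 5: Park vs Hoang — 6–1, Park advances.
Park survives the agenda.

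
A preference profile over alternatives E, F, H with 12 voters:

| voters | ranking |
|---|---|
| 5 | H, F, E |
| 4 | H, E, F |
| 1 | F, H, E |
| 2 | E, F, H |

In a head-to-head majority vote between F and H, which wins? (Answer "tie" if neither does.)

Ballots ranking F above H: 1 + 2 = 3.
Ballots ranking H above F: 12 − 3 = 9.
H wins the head-to-head 9–3.

H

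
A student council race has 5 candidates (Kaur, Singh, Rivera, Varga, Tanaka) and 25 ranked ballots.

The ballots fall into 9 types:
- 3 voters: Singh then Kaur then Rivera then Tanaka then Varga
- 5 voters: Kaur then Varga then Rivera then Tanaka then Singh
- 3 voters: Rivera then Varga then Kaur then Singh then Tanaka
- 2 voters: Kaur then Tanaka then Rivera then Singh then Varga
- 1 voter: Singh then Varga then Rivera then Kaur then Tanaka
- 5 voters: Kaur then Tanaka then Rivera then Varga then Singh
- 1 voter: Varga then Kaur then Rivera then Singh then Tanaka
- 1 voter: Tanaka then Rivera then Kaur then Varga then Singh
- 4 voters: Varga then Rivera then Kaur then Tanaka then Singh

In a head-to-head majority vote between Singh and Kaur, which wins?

Kaur

Ballots ranking Singh above Kaur: 3 + 1 = 4.
Ballots ranking Kaur above Singh: 25 − 4 = 21.
Kaur wins the head-to-head 21–4.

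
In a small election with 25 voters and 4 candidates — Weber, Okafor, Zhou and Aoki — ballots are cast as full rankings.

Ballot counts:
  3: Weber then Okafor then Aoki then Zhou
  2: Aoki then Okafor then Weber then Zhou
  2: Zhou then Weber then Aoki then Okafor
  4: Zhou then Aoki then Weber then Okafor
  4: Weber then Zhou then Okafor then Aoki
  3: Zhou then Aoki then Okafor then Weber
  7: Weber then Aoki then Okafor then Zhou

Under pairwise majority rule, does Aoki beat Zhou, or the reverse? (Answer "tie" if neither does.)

Ballots ranking Aoki above Zhou: 3 + 2 + 7 = 12.
Ballots ranking Zhou above Aoki: 25 − 12 = 13.
Zhou wins the head-to-head 13–12.

Zhou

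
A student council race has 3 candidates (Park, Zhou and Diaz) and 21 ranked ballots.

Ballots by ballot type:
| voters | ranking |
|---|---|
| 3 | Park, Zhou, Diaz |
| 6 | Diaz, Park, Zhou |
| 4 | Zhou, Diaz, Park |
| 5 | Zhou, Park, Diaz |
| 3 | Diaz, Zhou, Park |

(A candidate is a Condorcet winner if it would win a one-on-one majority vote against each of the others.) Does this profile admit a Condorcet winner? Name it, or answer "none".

Check each pair by majority over 21 ballots:
Park–Zhou: Zhou 12–9.
Park vs Diaz: Diaz, 13–8.
Zhou vs Diaz: Zhou, 12–9.
Zhou beats each of Park, Diaz — Zhou is the Condorcet winner.

Zhou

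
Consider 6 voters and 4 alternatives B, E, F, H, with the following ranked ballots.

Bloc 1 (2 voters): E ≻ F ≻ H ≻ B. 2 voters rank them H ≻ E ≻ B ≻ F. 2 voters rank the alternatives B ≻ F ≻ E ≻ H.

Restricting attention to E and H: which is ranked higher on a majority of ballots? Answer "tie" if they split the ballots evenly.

Ballots ranking E above H: 2 + 2 = 4.
Ballots ranking H above E: 6 − 4 = 2.
E wins the head-to-head 4–2.

E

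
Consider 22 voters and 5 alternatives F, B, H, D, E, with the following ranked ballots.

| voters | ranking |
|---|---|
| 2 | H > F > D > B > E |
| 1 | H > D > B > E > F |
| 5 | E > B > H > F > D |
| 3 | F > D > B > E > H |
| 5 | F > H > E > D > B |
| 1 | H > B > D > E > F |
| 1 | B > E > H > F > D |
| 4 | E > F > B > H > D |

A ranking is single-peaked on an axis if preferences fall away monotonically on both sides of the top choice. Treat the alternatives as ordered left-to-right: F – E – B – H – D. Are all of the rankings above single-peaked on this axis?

no

Axis positions: F=1, E=2, B=3, H=4, D=5.
Bloc 1: ranking walks positions 4-1-5-3-2; F is ranked above B even though B lies between F and the peak H on the axis — preferences dip and rise again. Not single-peaked.
Bloc 2 (peak H at position 4): ranking walks positions 4-5-3-2-1, expanding outward from the peak — single-peaked.
Bloc 3 (peak E at position 2): ranking walks positions 2-3-4-1-5, expanding outward from the peak — single-peaked.
Bloc 4: ranking walks positions 1-5-3-2-4; D is ranked above E even though E lies between D and the peak F on the axis — preferences dip and rise again. Not single-peaked.
Bloc 5: ranking walks positions 1-4-2-5-3; H is ranked above E even though E lies between H and the peak F on the axis — preferences dip and rise again. Not single-peaked.
Bloc 6 (peak H at position 4): ranking walks positions 4-3-5-2-1, expanding outward from the peak — single-peaked.
Bloc 7 (peak B at position 3): ranking walks positions 3-2-4-1-5, expanding outward from the peak — single-peaked.
Bloc 8 (peak E at position 2): ranking walks positions 2-1-3-4-5, expanding outward from the peak — single-peaked.
Bloc 1 violates single-peakedness, so the profile is not single-peaked on this axis.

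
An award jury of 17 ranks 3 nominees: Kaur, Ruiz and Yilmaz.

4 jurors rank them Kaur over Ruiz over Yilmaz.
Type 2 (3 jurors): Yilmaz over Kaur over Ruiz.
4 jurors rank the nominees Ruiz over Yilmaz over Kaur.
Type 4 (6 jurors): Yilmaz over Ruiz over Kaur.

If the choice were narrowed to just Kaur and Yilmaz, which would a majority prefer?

Yilmaz

Ballots ranking Kaur above Yilmaz: 4.
Ballots ranking Yilmaz above Kaur: 17 − 4 = 13.
Yilmaz wins the head-to-head 13–4.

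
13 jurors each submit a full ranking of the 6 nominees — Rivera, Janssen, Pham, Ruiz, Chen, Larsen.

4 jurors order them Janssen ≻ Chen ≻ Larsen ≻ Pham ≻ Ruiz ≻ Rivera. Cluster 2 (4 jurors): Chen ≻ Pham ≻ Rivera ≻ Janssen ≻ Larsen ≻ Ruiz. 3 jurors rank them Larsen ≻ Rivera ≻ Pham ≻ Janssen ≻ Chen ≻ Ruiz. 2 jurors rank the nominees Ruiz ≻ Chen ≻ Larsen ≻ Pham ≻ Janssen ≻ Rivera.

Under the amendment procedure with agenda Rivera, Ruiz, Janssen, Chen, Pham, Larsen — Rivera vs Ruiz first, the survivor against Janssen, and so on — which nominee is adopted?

Chen

Round 1: Rivera vs Ruiz — 7–6, Rivera advances.
Round 2: Rivera vs Janssen — 7–6, Rivera advances.
Round 3: Rivera vs Chen — 3–10, Chen advances.
Round 4: Chen vs Pham — 10–3, Chen advances.
Round 5: Chen vs Larsen — 10–3, Chen advances.
Chen survives the agenda.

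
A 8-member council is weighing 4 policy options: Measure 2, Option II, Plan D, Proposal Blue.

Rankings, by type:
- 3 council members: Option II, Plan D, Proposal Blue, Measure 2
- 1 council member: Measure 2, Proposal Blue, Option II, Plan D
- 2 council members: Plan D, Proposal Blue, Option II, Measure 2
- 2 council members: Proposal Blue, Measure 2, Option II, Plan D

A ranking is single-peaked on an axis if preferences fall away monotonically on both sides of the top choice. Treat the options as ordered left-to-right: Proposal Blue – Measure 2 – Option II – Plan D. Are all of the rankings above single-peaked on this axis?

no

Axis positions: Proposal Blue=1, Measure 2=2, Option II=3, Plan D=4.
Type 1: ranking walks positions 3-4-1-2; Proposal Blue is ranked above Measure 2 even though Measure 2 lies between Proposal Blue and the peak Option II on the axis — preferences dip and rise again. Not single-peaked.
Type 2 (peak Measure 2 at position 2): ranking walks positions 2-1-3-4, expanding outward from the peak — single-peaked.
Type 3: ranking walks positions 4-1-3-2; Proposal Blue is ranked above Option II even though Option II lies between Proposal Blue and the peak Plan D on the axis — preferences dip and rise again. Not single-peaked.
Type 4 (peak Proposal Blue at position 1): ranking walks positions 1-2-3-4, expanding outward from the peak — single-peaked.
Type 1 violates single-peakedness, so the profile is not single-peaked on this axis.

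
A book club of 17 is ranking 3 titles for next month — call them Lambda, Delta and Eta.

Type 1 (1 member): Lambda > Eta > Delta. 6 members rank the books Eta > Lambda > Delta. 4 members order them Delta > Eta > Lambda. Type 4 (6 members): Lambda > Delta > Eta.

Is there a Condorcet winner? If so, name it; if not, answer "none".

none

Head-to-head results (17 members):
Lambda–Delta: Lambda 13–4.
Lambda vs Eta: Eta wins 10–7.
Delta vs Eta: Delta wins 10–7.
Each book drops at least one matchup (Lambda loses to Eta; Delta loses to Lambda; Eta loses to Delta); the cycle Lambda beats Delta beats Eta beats Lambda rules out a Condorcet winner.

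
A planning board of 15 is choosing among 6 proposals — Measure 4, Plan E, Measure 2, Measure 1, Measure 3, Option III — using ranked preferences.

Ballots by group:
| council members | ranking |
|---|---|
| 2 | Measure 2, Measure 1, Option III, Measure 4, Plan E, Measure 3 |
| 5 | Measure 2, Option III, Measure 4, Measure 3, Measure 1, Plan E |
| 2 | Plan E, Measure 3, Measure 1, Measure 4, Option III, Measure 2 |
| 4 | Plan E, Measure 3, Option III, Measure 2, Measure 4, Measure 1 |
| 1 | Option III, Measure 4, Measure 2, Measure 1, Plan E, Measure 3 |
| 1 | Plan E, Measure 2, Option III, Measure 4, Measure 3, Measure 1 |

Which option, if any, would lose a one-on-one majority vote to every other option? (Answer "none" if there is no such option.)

none

Head-to-head results (15 council members):
Measure 4 vs Plan E: 8 to 7, Measure 4.
Measure 4 vs Measure 2: Measure 4 is ranked higher on 2+1 = 3 ballots, Measure 2 on 12. Measure 2 wins 12–3.
Measure 4 vs Measure 1: Measure 4 is ranked higher on 5+4+1+1 = 11 ballots, Measure 1 on 4. Measure 4 wins 11–4.
Measure 4 vs Measure 3: Measure 4, 9–6.
Measure 4–Option III: Option III 13–2.
Plan E vs Measure 2: Measure 2 wins 8–7.
Plan E vs Measure 1: 7 to 8, Measure 1.
Plan E vs Measure 3: 2+2+4+1+1 = 10 for Plan E, 5 for Measure 3 — Plan E by 10–5.
Plan E vs Option III: Option III wins 8–7.
Measure 2 vs Measure 1: Measure 2, 13–2.
Measure 2 vs Measure 3: 2+5+1+1 = 9 for Measure 2, 6 for Measure 3 — Measure 2 by 9–6.
Measure 2 vs Option III: Measure 2 wins 8–7.
Measure 1 vs Measure 3: 2+1 = 3 for Measure 1, 12 for Measure 3 — Measure 3 by 12–3.
Measure 1 vs Option III: Measure 1 preferred on 2+2 = 4 ballots; Option III wins 11–4.
Measure 3 vs Option III: Measure 3 is ranked higher on 2+4 = 6 ballots, Option III on 9. Option III wins 9–6.
No option is winless: Measure 4 beats Plan E; Plan E beats Measure 3; Measure 2 beats Measure 4; Measure 1 beats Plan E; Measure 3 beats Measure 1; Option III beats Measure 4. There is no Condorcet loser.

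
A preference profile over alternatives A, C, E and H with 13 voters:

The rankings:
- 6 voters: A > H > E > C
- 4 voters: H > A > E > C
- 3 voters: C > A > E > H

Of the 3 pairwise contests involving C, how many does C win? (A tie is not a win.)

0

C against each rival (13 voters):
C vs A: C preferred on 3 ballots; A wins 10–3.
C vs E: 3 for C, 10 for E — E by 10–3.
C vs H: 3 to 10, H.
C beats no one; loses to A, E, H — 0 pairwise wins.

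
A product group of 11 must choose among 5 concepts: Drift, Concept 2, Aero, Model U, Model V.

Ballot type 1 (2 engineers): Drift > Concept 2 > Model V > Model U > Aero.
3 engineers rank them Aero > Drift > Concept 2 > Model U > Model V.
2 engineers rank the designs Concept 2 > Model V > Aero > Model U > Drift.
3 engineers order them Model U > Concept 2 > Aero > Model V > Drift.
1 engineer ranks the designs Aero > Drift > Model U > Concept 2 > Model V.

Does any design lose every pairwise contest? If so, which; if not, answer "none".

Pairwise majorities:
Drift vs Concept 2: Drift, 6–5.
Drift vs Aero: Aero wins 9–2.
Drift vs Model U: Drift, 6–5.
Drift vs Model V: 6 to 5, Drift.
Concept 2 vs Aero: Concept 2 preferred on 2+2+3 = 7 ballots; Concept 2 wins 7–4.
Concept 2 vs Model U: Concept 2, 7–4.
Concept 2 vs Model V: 2+3+2+3+1 = 11 for Concept 2, 0 for Model V — Concept 2 by 11–0.
Aero vs Model U: 3+2+1 = 6 for Aero, 5 for Model U — Aero by 6–5.
Aero vs Model V: 3+3+1 = 7 for Aero, 4 for Model V — Aero by 7–4.
Model U vs Model V: 7 to 4, Model U.
Only Model V has no wins; Model V is the Condorcet loser.

Model V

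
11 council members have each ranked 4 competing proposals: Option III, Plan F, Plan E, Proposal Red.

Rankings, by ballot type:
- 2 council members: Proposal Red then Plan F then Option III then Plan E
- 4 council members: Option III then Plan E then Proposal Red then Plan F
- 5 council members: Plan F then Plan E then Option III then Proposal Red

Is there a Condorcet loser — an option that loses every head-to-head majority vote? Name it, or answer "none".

Head-to-head results (11 council members):
Option III vs Plan F: 4 for Option III, 7 for Plan F — Plan F by 7–4.
Option III vs Plan E: Option III, 6–5.
Option III vs Proposal Red: Option III is ranked higher on 4+5 = 9 ballots, Proposal Red on 2. Option III wins 9–2.
Plan F vs Plan E: Plan F preferred on 2+5 = 7 ballots; Plan F wins 7–4.
Plan F vs Proposal Red: Plan F preferred on 5 ballots; Proposal Red wins 6–5.
Plan E–Proposal Red: Plan E 9–2.
No option is winless: Option III beats Plan E; Plan F beats Option III; Plan E beats Proposal Red; Proposal Red beats Plan F. There is no Condorcet loser.

none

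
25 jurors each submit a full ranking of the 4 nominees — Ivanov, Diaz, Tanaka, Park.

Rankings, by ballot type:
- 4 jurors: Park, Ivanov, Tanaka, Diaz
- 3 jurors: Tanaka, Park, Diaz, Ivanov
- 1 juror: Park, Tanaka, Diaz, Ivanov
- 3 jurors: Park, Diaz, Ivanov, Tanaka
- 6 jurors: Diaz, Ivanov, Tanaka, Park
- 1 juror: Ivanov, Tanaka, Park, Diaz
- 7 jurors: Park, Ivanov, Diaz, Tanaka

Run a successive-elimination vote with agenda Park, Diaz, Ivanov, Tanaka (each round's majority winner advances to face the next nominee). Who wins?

Park

Round 1: Park vs Diaz — 19–6, Park advances.
Round 2: Park vs Ivanov — 18–7, Park advances.
Round 3: Park vs Tanaka — 15–10, Park advances.
The agenda winner is Park.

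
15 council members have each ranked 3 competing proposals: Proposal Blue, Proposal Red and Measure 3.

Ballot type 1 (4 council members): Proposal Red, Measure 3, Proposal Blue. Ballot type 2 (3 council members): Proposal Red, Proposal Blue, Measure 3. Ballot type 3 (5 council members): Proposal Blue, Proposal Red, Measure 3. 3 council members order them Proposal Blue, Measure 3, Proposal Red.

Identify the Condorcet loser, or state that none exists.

Measure 3

Head-to-head results (15 council members):
Proposal Blue–Proposal Red: Proposal Blue 8–7.
Proposal Blue vs Measure 3: Proposal Blue wins 11–4.
Proposal Red vs Measure 3: 12 to 3, Proposal Red.
Only Measure 3 has no wins; Measure 3 is the Condorcet loser.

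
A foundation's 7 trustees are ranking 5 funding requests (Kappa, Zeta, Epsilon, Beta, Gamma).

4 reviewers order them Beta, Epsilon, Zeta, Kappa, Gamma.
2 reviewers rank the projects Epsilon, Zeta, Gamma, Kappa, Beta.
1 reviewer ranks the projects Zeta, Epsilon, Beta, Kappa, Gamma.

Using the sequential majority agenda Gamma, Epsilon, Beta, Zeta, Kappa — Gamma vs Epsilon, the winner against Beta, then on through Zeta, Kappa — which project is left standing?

Round 1: Gamma vs Epsilon — 0–7, Epsilon advances.
Round 2: Epsilon vs Beta — 3–4, Beta advances.
Round 3: Beta vs Zeta — 4–3, Beta advances.
Round 4: Beta vs Kappa — 5–2, Beta advances.
Beta survives the agenda.

Beta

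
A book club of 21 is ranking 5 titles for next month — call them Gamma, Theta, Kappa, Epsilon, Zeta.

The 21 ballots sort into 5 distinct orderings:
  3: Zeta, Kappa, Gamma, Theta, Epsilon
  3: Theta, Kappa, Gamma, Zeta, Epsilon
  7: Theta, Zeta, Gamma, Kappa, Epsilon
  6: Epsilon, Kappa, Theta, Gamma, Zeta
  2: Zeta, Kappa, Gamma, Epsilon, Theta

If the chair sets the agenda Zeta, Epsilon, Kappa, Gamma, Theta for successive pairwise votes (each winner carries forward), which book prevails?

Round 1: Zeta vs Epsilon — 15–6, Zeta advances.
Round 2: Zeta vs Kappa — 12–9, Zeta advances.
Round 3: Zeta vs Gamma — 12–9, Zeta advances.
Round 4: Zeta vs Theta — 5–16, Theta advances.
The agenda winner is Theta.

Theta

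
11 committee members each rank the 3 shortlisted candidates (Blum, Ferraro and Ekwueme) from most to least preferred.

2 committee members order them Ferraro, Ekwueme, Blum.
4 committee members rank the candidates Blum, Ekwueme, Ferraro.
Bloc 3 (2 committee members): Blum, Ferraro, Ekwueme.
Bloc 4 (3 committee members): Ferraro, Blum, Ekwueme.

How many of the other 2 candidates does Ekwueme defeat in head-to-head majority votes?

0

Ekwueme against each rival (11 committee members):
Ekwueme vs Blum: 2 to 9, Blum.
Ekwueme vs Ferraro: 4 to 7, Ferraro.
Ekwueme beats no one; loses to Blum, Ferraro — 0 pairwise wins.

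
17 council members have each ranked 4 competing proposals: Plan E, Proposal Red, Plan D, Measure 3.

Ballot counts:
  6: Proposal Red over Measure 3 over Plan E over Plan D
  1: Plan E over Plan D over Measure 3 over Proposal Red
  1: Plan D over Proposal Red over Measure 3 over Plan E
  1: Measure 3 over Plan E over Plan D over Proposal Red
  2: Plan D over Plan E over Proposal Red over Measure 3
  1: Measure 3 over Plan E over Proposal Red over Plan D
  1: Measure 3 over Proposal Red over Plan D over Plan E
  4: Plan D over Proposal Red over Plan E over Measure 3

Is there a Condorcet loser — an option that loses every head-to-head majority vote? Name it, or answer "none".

none

Pairwise majorities:
Plan E vs Proposal Red: Proposal Red, 12–5.
Plan E–Plan D: Plan E 9–8.
Plan E vs Measure 3: Plan E is ranked higher on 1+2+4 = 7 ballots, Measure 3 on 10. Measure 3 wins 10–7.
Proposal Red vs Plan D: 8 to 9, Plan D.
Proposal Red vs Measure 3: Proposal Red is ranked higher on 6+1+2+4 = 13 ballots, Measure 3 on 4. Proposal Red wins 13–4.
Plan D vs Measure 3: Measure 3 wins 9–8.
Every option wins at least one matchup (Plan E beats Plan D; Proposal Red beats Plan E; Plan D beats Proposal Red; Measure 3 beats Plan E), so there is no Condorcet loser.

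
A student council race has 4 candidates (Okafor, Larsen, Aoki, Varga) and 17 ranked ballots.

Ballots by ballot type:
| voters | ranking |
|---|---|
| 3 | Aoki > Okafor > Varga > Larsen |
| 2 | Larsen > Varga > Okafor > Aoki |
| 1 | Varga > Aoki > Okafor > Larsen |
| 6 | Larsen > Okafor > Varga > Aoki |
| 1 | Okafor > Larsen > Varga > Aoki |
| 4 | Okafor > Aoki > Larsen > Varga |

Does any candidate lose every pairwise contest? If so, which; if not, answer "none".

Pairwise majorities:
Okafor vs Larsen: 9 to 8, Okafor.
Okafor vs Aoki: Okafor, 13–4.
Okafor vs Varga: 3+6+1+4 = 14 for Okafor, 3 for Varga — Okafor by 14–3.
Larsen vs Aoki: Larsen preferred on 2+6+1 = 9 ballots; Larsen wins 9–8.
Larsen vs Varga: Larsen, 13–4.
Aoki vs Varga: Varga wins 10–7.
Aoki is beaten in every head-to-head and is the Condorcet loser.

Aoki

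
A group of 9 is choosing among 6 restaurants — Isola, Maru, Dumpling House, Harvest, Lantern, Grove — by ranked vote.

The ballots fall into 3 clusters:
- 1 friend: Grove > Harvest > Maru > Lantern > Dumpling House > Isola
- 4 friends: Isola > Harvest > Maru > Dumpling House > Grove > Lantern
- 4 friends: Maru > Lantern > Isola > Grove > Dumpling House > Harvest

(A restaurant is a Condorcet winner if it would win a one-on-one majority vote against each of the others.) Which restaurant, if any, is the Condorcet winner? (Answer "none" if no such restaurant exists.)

Check each pair by majority over 9 ballots:
Isola vs Maru: 4 to 5, Maru.
Isola vs Dumpling House: 8 to 1, Isola.
Isola vs Harvest: 4+4 = 8 for Isola, 1 for Harvest — Isola by 8–1.
Isola vs Lantern: 4 for Isola, 5 for Lantern — Lantern by 5–4.
Isola vs Grove: Isola preferred on 4+4 = 8 ballots; Isola wins 8–1.
Maru vs Dumpling House: 9 to 0, Maru.
Maru vs Harvest: Maru is ranked higher on 4 ballots, Harvest on 5. Harvest wins 5–4.
Maru vs Lantern: 9 to 0, Maru.
Maru vs Grove: Maru is ranked higher on 4+4 = 8 ballots, Grove on 1. Maru wins 8–1.
Dumpling House vs Harvest: Dumpling House preferred on 4 ballots; Harvest wins 5–4.
Dumpling House vs Lantern: Dumpling House preferred on 4 ballots; Lantern wins 5–4.
Dumpling House vs Grove: Dumpling House preferred on 4 ballots; Grove wins 5–4.
Harvest vs Lantern: Harvest is ranked higher on 1+4 = 5 ballots, Lantern on 4. Harvest wins 5–4.
Harvest vs Grove: Harvest preferred on 4 ballots; Grove wins 5–4.
Lantern vs Grove: Lantern preferred on 4 ballots; Grove wins 5–4.
No restaurant is unbeaten: Isola loses to Maru; Maru loses to Harvest; Dumpling House loses to Isola; Harvest loses to Isola; Lantern loses to Maru; Grove loses to Isola. In particular Isola → Harvest → Maru → Isola is a majority cycle — no Condorcet winner exists.

none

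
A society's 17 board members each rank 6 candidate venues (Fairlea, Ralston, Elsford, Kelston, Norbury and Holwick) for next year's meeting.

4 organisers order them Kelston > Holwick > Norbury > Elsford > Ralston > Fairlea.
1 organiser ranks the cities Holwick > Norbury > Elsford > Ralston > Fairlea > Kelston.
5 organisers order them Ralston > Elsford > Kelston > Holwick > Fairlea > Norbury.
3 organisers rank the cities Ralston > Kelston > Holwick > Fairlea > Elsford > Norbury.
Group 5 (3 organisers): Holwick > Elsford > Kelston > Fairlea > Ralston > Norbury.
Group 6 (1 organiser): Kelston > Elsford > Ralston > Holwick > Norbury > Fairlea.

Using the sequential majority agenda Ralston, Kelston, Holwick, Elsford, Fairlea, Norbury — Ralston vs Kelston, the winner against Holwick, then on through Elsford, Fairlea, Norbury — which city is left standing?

Round 1: Ralston vs Kelston — 9–8, Ralston advances.
Round 2: Ralston vs Holwick — 9–8, Ralston advances.
Round 3: Ralston vs Elsford — 8–9, Elsford advances.
Round 4: Elsford vs Fairlea — 14–3, Elsford advances.
Round 5: Elsford vs Norbury — 12–5, Elsford advances.
The agenda winner is Elsford.

Elsford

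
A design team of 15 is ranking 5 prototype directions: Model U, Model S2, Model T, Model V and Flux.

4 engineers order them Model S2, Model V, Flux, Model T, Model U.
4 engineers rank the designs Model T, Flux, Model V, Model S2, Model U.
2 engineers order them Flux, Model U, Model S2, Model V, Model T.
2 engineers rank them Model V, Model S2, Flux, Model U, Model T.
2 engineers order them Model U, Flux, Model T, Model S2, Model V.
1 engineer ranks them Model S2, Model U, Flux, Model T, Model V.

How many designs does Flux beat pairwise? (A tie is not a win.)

4

Flux against each rival (15 engineers):
Flux vs Model U: Flux, 12–3.
Flux vs Model S2: Flux is ranked higher on 4+2+2 = 8 ballots, Model S2 on 7. Flux wins 8–7.
Flux vs Model T: Flux, 11–4.
Flux vs Model V: Flux wins 9–6.
Flux beats Model U, Model S2, Model T, Model V — 4 pairwise wins.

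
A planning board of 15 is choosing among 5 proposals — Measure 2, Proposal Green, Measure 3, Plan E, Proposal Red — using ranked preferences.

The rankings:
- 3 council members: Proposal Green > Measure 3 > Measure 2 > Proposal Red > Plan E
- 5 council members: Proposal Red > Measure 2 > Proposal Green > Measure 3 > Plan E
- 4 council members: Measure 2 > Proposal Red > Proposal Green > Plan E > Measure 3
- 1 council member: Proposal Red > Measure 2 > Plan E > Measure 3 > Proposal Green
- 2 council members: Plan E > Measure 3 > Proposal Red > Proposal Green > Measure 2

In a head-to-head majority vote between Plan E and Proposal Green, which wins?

Ballots ranking Plan E above Proposal Green: 1 + 2 = 3.
Ballots ranking Proposal Green above Plan E: 15 − 3 = 12.
Proposal Green wins the head-to-head 12–3.

Proposal Green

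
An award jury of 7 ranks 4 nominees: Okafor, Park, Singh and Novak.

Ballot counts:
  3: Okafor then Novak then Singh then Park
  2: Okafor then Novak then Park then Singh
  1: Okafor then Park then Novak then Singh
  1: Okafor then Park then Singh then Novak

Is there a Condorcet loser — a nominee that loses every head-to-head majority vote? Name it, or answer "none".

Singh

Head-to-head results (7 jurors):
Okafor vs Park: 7 to 0, Okafor.
Okafor vs Singh: Okafor preferred on 3+2+1+1 = 7 ballots; Okafor wins 7–0.
Okafor vs Novak: 7 to 0, Okafor.
Park vs Singh: Park preferred on 2+1+1 = 4 ballots; Park wins 4–3.
Park vs Novak: Park is ranked higher on 1+1 = 2 ballots, Novak on 5. Novak wins 5–2.
Singh vs Novak: 1 to 6, Novak.
Only Singh has no wins; Singh is the Condorcet loser.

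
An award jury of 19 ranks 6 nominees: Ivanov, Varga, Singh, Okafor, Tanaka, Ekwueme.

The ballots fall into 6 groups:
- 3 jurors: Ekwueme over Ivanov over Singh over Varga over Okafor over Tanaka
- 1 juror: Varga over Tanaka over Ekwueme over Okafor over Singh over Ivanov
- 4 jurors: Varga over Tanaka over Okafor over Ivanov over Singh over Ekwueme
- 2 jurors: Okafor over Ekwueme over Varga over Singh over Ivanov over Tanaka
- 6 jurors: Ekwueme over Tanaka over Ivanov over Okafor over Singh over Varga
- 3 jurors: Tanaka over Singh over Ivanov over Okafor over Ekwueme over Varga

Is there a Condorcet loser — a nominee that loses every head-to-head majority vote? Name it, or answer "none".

none

Head-to-head results (19 jurors):
Ivanov vs Varga: Ivanov wins 12–7.
Ivanov vs Singh: 13 to 6, Ivanov.
Ivanov vs Okafor: Ivanov wins 12–7.
Ivanov vs Tanaka: Tanaka, 14–5.
Ivanov vs Ekwueme: Ivanov preferred on 4+3 = 7 ballots; Ekwueme wins 12–7.
Varga vs Singh: Varga is ranked higher on 1+4+2 = 7 ballots, Singh on 12. Singh wins 12–7.
Varga–Okafor: Okafor 11–8.
Varga vs Tanaka: 3+1+4+2 = 10 for Varga, 9 for Tanaka — Varga by 10–9.
Varga vs Ekwueme: 5 to 14, Ekwueme.
Singh vs Okafor: Singh preferred on 3+3 = 6 ballots; Okafor wins 13–6.
Singh vs Tanaka: 5 to 14, Tanaka.
Singh–Ekwueme: Ekwueme 12–7.
Okafor–Tanaka: Tanaka 14–5.
Okafor vs Ekwueme: Ekwueme, 10–9.
Tanaka vs Ekwueme: Tanaka is ranked higher on 1+4+3 = 8 ballots, Ekwueme on 11. Ekwueme wins 11–8.
No nominee is winless: Ivanov beats Varga; Varga beats Tanaka; Singh beats Varga; Okafor beats Varga; Tanaka beats Ivanov; Ekwueme beats Ivanov. There is no Condorcet loser.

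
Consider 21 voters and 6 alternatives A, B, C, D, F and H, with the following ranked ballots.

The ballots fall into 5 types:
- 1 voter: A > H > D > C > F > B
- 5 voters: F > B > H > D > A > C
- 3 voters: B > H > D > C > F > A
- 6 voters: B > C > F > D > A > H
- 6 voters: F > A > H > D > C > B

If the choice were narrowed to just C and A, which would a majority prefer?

A

Ballots ranking C above A: 3 + 6 = 9.
Ballots ranking A above C: 21 − 9 = 12.
A wins the head-to-head 12–9.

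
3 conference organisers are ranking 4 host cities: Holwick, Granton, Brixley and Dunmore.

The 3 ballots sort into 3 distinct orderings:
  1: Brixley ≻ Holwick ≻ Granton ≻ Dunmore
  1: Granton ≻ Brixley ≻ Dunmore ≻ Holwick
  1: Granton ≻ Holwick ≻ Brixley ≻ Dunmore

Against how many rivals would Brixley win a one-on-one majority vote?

2

Brixley against each rival (3 organisers):
Brixley vs Holwick: Brixley is ranked higher on 1+1 = 2 ballots, Holwick on 1. Brixley wins 2–1.
Brixley vs Granton: Granton, 2–1.
Brixley–Dunmore: Brixley 3–0.
Brixley beats Holwick, Dunmore; loses to Granton — 2 pairwise wins.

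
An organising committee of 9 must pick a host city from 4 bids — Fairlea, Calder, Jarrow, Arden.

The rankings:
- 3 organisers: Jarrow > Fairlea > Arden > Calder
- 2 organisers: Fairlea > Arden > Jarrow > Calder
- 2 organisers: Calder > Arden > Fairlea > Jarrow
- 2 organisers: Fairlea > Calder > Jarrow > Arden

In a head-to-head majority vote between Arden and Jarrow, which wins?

Jarrow

Ballots ranking Arden above Jarrow: 2 + 2 = 4.
Ballots ranking Jarrow above Arden: 9 − 4 = 5.
Jarrow wins the head-to-head 5–4.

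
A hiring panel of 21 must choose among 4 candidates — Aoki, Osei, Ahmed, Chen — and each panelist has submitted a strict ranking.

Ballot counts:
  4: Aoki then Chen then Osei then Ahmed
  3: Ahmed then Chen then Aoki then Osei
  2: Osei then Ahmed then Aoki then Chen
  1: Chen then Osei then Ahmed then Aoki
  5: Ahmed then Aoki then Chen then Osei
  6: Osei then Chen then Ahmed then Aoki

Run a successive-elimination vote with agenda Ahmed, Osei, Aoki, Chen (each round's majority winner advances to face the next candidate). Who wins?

Aoki

Round 1: Ahmed vs Osei — 8–13, Osei advances.
Round 2: Osei vs Aoki — 9–12, Aoki advances.
Round 3: Aoki vs Chen — 11–10, Aoki advances.
The agenda winner is Aoki.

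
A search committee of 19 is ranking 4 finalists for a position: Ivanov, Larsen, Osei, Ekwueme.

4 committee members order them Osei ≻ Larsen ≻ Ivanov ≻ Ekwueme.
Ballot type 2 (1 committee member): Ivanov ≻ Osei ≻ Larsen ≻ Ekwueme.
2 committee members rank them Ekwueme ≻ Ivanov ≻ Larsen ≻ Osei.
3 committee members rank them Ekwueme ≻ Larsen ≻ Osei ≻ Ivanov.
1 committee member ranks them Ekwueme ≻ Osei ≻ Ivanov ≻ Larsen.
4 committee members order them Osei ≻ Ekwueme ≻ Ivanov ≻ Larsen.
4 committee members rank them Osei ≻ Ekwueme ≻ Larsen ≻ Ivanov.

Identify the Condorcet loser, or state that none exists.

Head-to-head results (19 committee members):
Ivanov vs Larsen: Larsen, 11–8.
Ivanov–Osei: Osei 16–3.
Ivanov vs Ekwueme: Ekwueme wins 14–5.
Larsen vs Osei: 2+3 = 5 for Larsen, 14 for Osei — Osei by 14–5.
Larsen vs Ekwueme: 4+1 = 5 for Larsen, 14 for Ekwueme — Ekwueme by 14–5.
Osei vs Ekwueme: 13 to 6, Osei.
Ivanov loses to every other candidate — it is the Condorcet loser.

Ivanov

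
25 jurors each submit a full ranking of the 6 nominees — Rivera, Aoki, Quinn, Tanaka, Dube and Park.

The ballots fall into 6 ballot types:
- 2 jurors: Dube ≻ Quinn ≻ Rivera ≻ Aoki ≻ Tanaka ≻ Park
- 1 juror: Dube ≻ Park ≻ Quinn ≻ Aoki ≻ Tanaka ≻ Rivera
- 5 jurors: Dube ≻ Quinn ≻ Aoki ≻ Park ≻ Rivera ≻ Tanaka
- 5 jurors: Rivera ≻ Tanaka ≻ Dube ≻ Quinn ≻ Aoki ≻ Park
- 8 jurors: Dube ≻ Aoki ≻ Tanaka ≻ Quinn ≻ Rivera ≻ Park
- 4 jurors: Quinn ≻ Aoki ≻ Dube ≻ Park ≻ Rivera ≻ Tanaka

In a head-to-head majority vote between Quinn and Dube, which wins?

Dube

Ballots ranking Quinn above Dube: 4.
Ballots ranking Dube above Quinn: 25 − 4 = 21.
Dube wins the head-to-head 21–4.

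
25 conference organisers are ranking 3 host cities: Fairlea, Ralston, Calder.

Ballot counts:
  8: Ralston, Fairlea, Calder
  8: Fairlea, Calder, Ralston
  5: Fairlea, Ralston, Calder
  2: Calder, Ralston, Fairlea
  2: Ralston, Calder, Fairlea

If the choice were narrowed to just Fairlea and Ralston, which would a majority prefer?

Ballots ranking Fairlea above Ralston: 8 + 5 = 13.
Ballots ranking Ralston above Fairlea: 25 − 13 = 12.
Fairlea wins the head-to-head 13–12.

Fairlea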